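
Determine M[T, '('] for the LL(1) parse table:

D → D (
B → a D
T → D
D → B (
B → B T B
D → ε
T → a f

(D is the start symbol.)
T → D

To find M[T, '('], we find productions for T where '(' is in the predict set (PREDICT(N → α) = (FIRST(α) \ {ε}) ∪ (FOLLOW(N) if α ⇒* ε)).

Relevant sets:
  FIRST(D) = { '(', 'a', ε }
  FOLLOW(T) = { 'a' }

T → D: PREDICT = { '(', 'a' }
  '(' is in predict set, so this production goes in M[T, '(']
T → a f: PREDICT = { 'a' }

M[T, '('] = T → D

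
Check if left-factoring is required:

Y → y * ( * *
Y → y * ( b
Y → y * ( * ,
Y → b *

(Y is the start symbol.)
Left-factoring is needed when two productions for the same non-terminal
share a common prefix on the right-hand side.

Productions for Y:
  Y → y * ( * *
  Y → y * ( b
  Y → y * ( * ,
  Y → b *

Found common prefix 'y * (' in productions for Y

Answer: Yes, Y has productions with common prefix 'y * ('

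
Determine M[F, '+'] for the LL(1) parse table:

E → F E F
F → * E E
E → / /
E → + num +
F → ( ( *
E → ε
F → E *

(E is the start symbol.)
F → E *

To find M[F, '+'], we find productions for F where '+' is in the predict set (PREDICT(N → α) = (FIRST(α) \ {ε}) ∪ (FOLLOW(N) if α ⇒* ε)).

Relevant sets:
  FIRST(E) = { '(', '*', '+', '/', ε }

F → * E E: PREDICT = { '*' }
F → ( ( *: PREDICT = { '(' }
F → E *: PREDICT = { '(', '*', '+', '/' }
  '+' is in predict set, so this production goes in M[F, '+']

M[F, '+'] = F → E *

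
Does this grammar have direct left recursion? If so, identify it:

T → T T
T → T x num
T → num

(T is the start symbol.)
Yes, T is left-recursive

Direct left recursion occurs when N → N α for some non-terminal N (the right-hand side begins with the left-hand side itself).

T → T T: LEFT RECURSIVE (starts with T)
T → T x num: LEFT RECURSIVE (starts with T)
T → num: starts with num

The grammar has direct left recursion on: T.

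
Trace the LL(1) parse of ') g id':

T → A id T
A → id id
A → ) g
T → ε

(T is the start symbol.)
Stack is shown with the top on the left.

Stack       Input     Action
----------------------------
T $         ) g id $  output T → A id T
A id T $    ) g id $  output A → ) g
) g id T $  ) g id $  match ')'
g id T $    g id $    match 'g'
id T $      id $      match 'id'
T $         $         output T → ε
$           $         accept

The string is accepted.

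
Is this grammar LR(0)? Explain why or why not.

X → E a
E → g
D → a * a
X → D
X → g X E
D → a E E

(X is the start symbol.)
Augment with X' → X and build the canonical LR(0) collection (I0 = CLOSURE({[X' → . X]}), then GOTO on every symbol after a dot until no new states appear). It has 14 states:
  I0: { [D → . a * a], [D → . a E E], [E → . g], [X → . D], [X → . E a], [X → . g X E], [X' → . X] }  — shift
  I1: { [X → D .] }  — reduce
  I2: { [X → E . a] }  — shift
  I3: { [X' → X .] }  — accept
  I4: { [D → a . * a], [D → a . E E], [E → . g] }  — shift
  I5: { [D → . a * a], [D → . a E E], [E → . g], [E → g .], [X → . D], [X → . E a], [X → . g X E], [X → g . X E] }  — shift, reduce
  I6: { [E → . g], [X → g X . E] }  — shift
  I7: { [X → g X E .] }  — reduce
  I8: { [E → g .] }  — reduce
  I9: { [D → a * . a] }  — shift
  I10: { [D → a E . E], [E → . g] }  — shift
  I11: { [D → a E E .] }  — reduce
  I12: { [D → a * a .] }  — reduce
  I13: { [X → E a .] }  — reduce

Conflict in state I5:
  Shift-reduce conflict between [E → g .] and [D → . a * a]
So the grammar is NOT LR(0).

Answer: No. Shift-reduce conflict between [E → g .] and [D → . a * a]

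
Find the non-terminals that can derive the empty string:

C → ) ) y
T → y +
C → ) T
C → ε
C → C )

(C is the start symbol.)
{ 'C' }

A non-terminal is nullable if it can derive ε (the empty string): either it has an ε-production, or it has a production whose right-hand side consists entirely of nullable non-terminals.

ε-productions: C → ε
So C is immediately nullable.
No further non-terminal can be added: every production for the remaining non-terminals contains a terminal or a non-nullable non-terminal.
Nullable = { 'C' }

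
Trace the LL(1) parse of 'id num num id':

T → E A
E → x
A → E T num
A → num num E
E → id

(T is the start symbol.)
LL(1) parsing maintains a stack (initially the start symbol over $) and the input. At each step: if the stack top is a terminal, match it against the current input token; if it is a non-terminal N, replace it with the RHS of M[N, lookahead] (the unique production whose predict set contains the lookahead).

Stack is shown with the top on the left.

Stack        Input            Action
------------------------------------
T $          id num num id $  output T → E A
E A $        id num num id $  output E → id
id A $       id num num id $  match 'id'
A $          num num id $     output A → num num E
num num E $  num num id $     match 'num'
num E $      num id $         match 'num'
E $          id $             output E → id
id $         id $             match 'id'
$            $                accept

The string is accepted.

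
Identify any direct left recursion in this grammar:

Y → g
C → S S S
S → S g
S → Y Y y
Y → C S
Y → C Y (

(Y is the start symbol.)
Yes, S is left-recursive

Direct left recursion occurs when N → N α for some non-terminal N (the right-hand side begins with the left-hand side itself).

Y → g: starts with g
C → S S S: starts with S
S → S g: LEFT RECURSIVE (starts with S)
S → Y Y y: starts with Y
Y → C S: starts with C
Y → C Y (: starts with C

The grammar has direct left recursion on: S.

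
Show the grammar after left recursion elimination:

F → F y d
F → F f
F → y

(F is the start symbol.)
F → y F'
F' → y d F'
F' → f F'
F' → ε

F is directly left-recursive. The standard transformation for
  A → A α₁ | ... | A α_m | β₁ | ... | β_n
is
  A  → β₁ A' | ... | β_n A'
  A' → α₁ A' | ... | α_m A' | ε

F → y becomes F → y F'
F → F y d becomes F' → y d F'
F → F f becomes F' → f F'
Add F' → ε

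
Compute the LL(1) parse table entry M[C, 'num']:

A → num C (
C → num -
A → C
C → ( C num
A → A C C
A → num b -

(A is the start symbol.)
C → num -

To find M[C, 'num'], we find productions for C where 'num' is in the predict set (PREDICT(N → α) = (FIRST(α) \ {ε}) ∪ (FOLLOW(N) if α ⇒* ε)).

C → num -: PREDICT = { 'num' }
  'num' is in predict set, so this production goes in M[C, 'num']
C → ( C num: PREDICT = { '(' }

M[C, 'num'] = C → num -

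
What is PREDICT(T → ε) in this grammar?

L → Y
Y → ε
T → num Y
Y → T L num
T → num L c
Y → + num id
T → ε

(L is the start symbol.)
{ '+', 'num' }

PREDICT(T → ε) = (FIRST(RHS) \ {ε}) ∪ (FOLLOW(T) if ε ∈ FIRST(RHS), i.e. RHS ⇒* ε)
The right-hand side is ε (FIRST(ε) = { ε }), so the predict set is FOLLOW(T) = { '+', 'num' }
PREDICT(T → ε) = { '+', 'num' }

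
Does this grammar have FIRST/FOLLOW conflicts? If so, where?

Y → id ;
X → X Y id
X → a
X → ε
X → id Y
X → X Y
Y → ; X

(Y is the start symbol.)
Yes. X → X Y id with FOLLOW(X) on { ';', 'id' }; X → id Y with FOLLOW(X) on { 'id' }; X → X Y with FOLLOW(X) on { ';', 'id' }

Nullable non-terminals: X.
FIRST sets used below: FIRST(X) = { ';', 'a', 'id', ε }, FIRST(Y) = { ';', 'id' }

X: nullable alternative(s) X → ε; FOLLOW(X) = { $, ';', 'id' }
  X → X Y id: FIRST \ {ε} = { ';', 'a', 'id' } — overlaps FOLLOW(X) on { ';', 'id' }: CONFLICT
  X → a: FIRST \ {ε} = { 'a' } — disjoint from FOLLOW(X)
  X → ε: FIRST \ {ε} = { } — this is the only nullable alternative, skip
  X → id Y: FIRST \ {ε} = { 'id' } — overlaps FOLLOW(X) on { 'id' }: CONFLICT
  X → X Y: FIRST \ {ε} = { ';', 'a', 'id' } — overlaps FOLLOW(X) on { ';', 'id' }: CONFLICT

Y has no nullable alternative, so no FIRST/FOLLOW check is needed there.

So the grammar has 3 FIRST/FOLLOW conflicts (marked CONFLICT above).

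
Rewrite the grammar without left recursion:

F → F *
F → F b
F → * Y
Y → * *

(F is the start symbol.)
F is directly left-recursive. The standard transformation for
  A → A α₁ | ... | A α_m | β₁ | ... | β_n
is
  A  → β₁ A' | ... | β_n A'
  A' → α₁ A' | ... | α_m A' | ε

F → * Y becomes F → * Y F'
F → F * becomes F' → * F'
F → F b becomes F' → b F'
Add F' → ε

Productions for other non-terminals are unchanged:
  Y → * *

Resulting grammar:
F → * Y F'
F' → * F'
F' → b F'
F' → ε
Y → * *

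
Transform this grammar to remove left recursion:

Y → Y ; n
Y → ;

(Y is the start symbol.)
Y → ; Y'
Y' → ; n Y'
Y' → ε

Y is directly left-recursive. The standard transformation for
  A → A α₁ | ... | A α_m | β₁ | ... | β_n
is
  A  → β₁ A' | ... | β_n A'
  A' → α₁ A' | ... | α_m A' | ε

Y → ; becomes Y → ; Y'
Y → Y ; n becomes Y' → ; n Y'
Add Y' → ε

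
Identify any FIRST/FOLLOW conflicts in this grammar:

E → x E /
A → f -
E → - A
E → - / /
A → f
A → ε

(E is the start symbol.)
A FIRST/FOLLOW conflict occurs when a non-terminal N has a nullable alternative N → β (β ⇒* ε) and another alternative N → α with FIRST(α) ∩ FOLLOW(N) ≠ ∅: on such a lookahead the parser cannot decide between expanding α and letting N vanish via β.

Nullable non-terminals: A.

A: nullable alternative(s) A → ε; FOLLOW(A) = { $, '/' }
  A → f -: FIRST \ {ε} = { 'f' } — disjoint from FOLLOW(A)
  A → f: FIRST \ {ε} = { 'f' } — disjoint from FOLLOW(A)
  A → ε: FIRST \ {ε} = { } — this is the only nullable alternative, skip

E has no nullable alternative, so no FIRST/FOLLOW check is needed there.

No FIRST/FOLLOW conflicts found.

Answer: No FIRST/FOLLOW conflicts.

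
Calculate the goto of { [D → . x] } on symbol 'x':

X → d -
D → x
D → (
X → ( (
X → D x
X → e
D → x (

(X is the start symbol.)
GOTO(I, 'x') = CLOSURE({ [A → αX.β] : [A → α.Xβ] ∈ I, X = 'x' })

Items with dot before 'x', with the dot advanced:
  [D → . x] → [D → x .]
Closure adds nothing (no advanced item has the dot before a non-terminal).

GOTO = { [D → x .] }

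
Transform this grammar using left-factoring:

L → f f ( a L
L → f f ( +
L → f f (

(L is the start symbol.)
Left-factoring transforms A → αβ₁ | αβ₂ into A → αA' and A' → β₁ | β₂
(α is the longest common prefix among the alternatives). Repeat until
no nonterminal has two alternatives with a common prefix.

Round 1: L has alternatives sharing prefix 'f f ('. Introduce L': L → f f ( L'
  Add: L' → a L
  Add: L' → +
  Add: L' → ε

No remaining common prefixes — done.

Resulting grammar:
L → f f ( L'
L' → a L
L' → +
L' → ε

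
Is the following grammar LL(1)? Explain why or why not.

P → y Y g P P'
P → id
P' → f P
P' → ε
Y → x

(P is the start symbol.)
Relevant sets:
  FOLLOW(P') = { $, 'f' }

For P:
  PREDICT(P → y Y g P P') = { 'y' }
  PREDICT(P → id) = { 'id' }
For P':
  PREDICT(P' → f P) = { 'f' }
  PREDICT(P' → ε) = { $, 'f' }
Y has a single production, so nothing to check there.

Conflict found: Predict set conflict for P': { 'f' }
The grammar is NOT LL(1).

Answer: No. Predict set conflict for P': { 'f' }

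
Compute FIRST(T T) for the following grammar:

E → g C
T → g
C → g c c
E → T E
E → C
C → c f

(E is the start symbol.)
FIRST sets of the non-terminals involved (from the grammar, by fixed-point iteration):
  FIRST(T) = { 'g' }

To compute FIRST(T T), process the symbols left to right:
Symbol T is a non-terminal. Add FIRST(T) \ {ε} = { 'g' }
T is not nullable (ε ∉ FIRST(T)), so stop here.
FIRST(T T) = { 'g' }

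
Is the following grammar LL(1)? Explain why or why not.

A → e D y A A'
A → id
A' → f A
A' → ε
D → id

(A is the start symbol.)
No. Predict set conflict for A': { 'f' }

A grammar is LL(1) if for each non-terminal N with multiple productions, the predict sets of those productions are pairwise disjoint, where PREDICT(N → α) = (FIRST(α) \ {ε}) ∪ (FOLLOW(N) if α ⇒* ε).

Relevant sets:
  FOLLOW(A') = { $, 'f' }

For A:
  PREDICT(A → e D y A A') = { 'e' }
  PREDICT(A → id) = { 'id' }
For A':
  PREDICT(A' → f A) = { 'f' }
  PREDICT(A' → ε) = { $, 'f' }
D has a single production, so nothing to check there.

Conflict found: Predict set conflict for A': { 'f' }
The grammar is NOT LL(1).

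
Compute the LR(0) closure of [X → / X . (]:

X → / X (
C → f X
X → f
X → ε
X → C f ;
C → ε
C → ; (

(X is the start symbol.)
Start with: [X → / X . (]
The dot precedes the terminal '(', so nothing is added.

CLOSURE = { [X → / X . (] }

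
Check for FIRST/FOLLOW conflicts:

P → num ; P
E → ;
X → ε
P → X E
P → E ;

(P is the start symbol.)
No FIRST/FOLLOW conflicts.

A FIRST/FOLLOW conflict occurs when a non-terminal N has a nullable alternative N → β (β ⇒* ε) and another alternative N → α with FIRST(α) ∩ FOLLOW(N) ≠ ∅: on such a lookahead the parser cannot decide between expanding α and letting N vanish via β.

Nullable non-terminals: X.
X has a nullable alternative but only one production, so nothing to check.

E, P have no nullable alternative, so no FIRST/FOLLOW check is needed there.

No FIRST/FOLLOW conflicts found.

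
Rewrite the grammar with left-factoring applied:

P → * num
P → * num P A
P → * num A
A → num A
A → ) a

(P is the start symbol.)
P → * num P'
P' → ε
P' → P A
P' → A
A → num A
A → ) a

Left-factoring transforms A → αβ₁ | αβ₂ into A → αA' and A' → β₁ | β₂
(α is the longest common prefix among the alternatives). Repeat until
no nonterminal has two alternatives with a common prefix.

Round 1: P has alternatives sharing prefix '* num'. Introduce P': P → * num P'
  Add: P' → ε
  Add: P' → P A
  Add: P' → A

No remaining common prefixes — done.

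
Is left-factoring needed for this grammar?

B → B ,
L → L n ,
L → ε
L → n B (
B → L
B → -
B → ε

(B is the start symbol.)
No, left-factoring is not needed

Left-factoring is needed when two productions for the same non-terminal
share a common prefix on the right-hand side.

Productions for B:
  B → B ,
  B → L
  B → -
  B → ε
Productions for L:
  L → L n ,
  L → ε
  L → n B (

No common prefixes found.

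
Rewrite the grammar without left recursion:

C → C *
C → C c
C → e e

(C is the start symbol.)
C is directly left-recursive. The standard transformation for
  A → A α₁ | ... | A α_m | β₁ | ... | β_n
is
  A  → β₁ A' | ... | β_n A'
  A' → α₁ A' | ... | α_m A' | ε

C → e e becomes C → e e C'
C → C * becomes C' → * C'
C → C c becomes C' → c C'
Add C' → ε

Resulting grammar:
C → e e C'
C' → * C'
C' → c C'
C' → ε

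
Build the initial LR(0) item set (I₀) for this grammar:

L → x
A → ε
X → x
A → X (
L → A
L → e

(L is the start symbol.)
{ [A → . X (], [A → .], [L → . A], [L → . e], [L → . x], [L' → . L], [X → . x] }

First, augment the grammar with L' → L
I₀ = CLOSURE({ [L' → . L] }):
  [L' → . L] has the dot before L: add [L → . x], [L → . A], [L → . e]
  [L → . A] has the dot before A: add [A → .], [A → . X (]
  [A → . X (] has the dot before X: add [X → . x]
No further items can be added.

I₀ = { [A → . X (], [A → .], [L → . A], [L → . e], [L → . x], [L' → . L], [X → . x] }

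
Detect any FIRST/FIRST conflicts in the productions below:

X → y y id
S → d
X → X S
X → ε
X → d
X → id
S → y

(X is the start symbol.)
A FIRST/FIRST conflict occurs when two productions N → α and N → β for the same non-terminal have FIRST(α) ∩ FIRST(β) ≠ ∅ (with ε ∈ FIRST of a nullable right-hand side, so two nullable alternatives also conflict).

FIRST sets of the non-terminals at (or reachable through a nullable prefix from) the front of some alternative:
  FIRST(X) = { 'd', 'id', 'y', ε }
  FIRST(S) = { 'd', 'y' }

Productions for X:
  X → y y id: FIRST = { 'y' }
  X → X S: FIRST = { 'd', 'id', 'y' }
  X → ε: FIRST = { ε }
  X → d: FIRST = { 'd' }
  X → id: FIRST = { 'id' }
Productions for S:
  S → d: FIRST = { 'd' }
  S → y: FIRST = { 'y' }

Conflict for X: X → y y id and X → X S
  Overlap: { 'y' }
Conflict for X: X → X S and X → d
  Overlap: { 'd' }
Conflict for X: X → X S and X → id
  Overlap: { 'id' }

Answer: Yes. X → y y id / X → X S on { 'y' }; X → X S / X → d on { 'd' }; X → X S / X → id on { 'id' }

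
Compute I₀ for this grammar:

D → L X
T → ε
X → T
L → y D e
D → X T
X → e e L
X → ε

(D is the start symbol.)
{ [D → . L X], [D → . X T], [D' → . D], [L → . y D e], [T → .], [X → . T], [X → . e e L], [X → .] }

First, augment the grammar with D' → D
I₀ = CLOSURE({ [D' → . D] }):
  [D' → . D] has the dot before D: add [D → . L X], [D → . X T]
  [D → . L X] has the dot before L: add [L → . y D e]
  [D → . X T] has the dot before X: add [X → . T], [X → . e e L], [X → .]
  [X → . T] has the dot before T: add [T → .]
No further items can be added.

I₀ = { [D → . L X], [D → . X T], [D' → . D], [L → . y D e], [T → .], [X → . T], [X → . e e L], [X → .] }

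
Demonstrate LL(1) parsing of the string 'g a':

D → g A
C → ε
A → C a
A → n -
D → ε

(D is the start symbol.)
LL(1) parsing maintains a stack (initially the start symbol over $) and the input. At each step: if the stack top is a terminal, match it against the current input token; if it is a non-terminal N, replace it with the RHS of M[N, lookahead] (the unique production whose predict set contains the lookahead).

Stack is shown with the top on the left.

Stack  Input  Action
--------------------
D $    g a $  output D → g A
g A $  g a $  match 'g'
A $    a $    output A → C a
C a $  a $    output C → ε
a $    a $    match 'a'
$      $      accept

The string is accepted.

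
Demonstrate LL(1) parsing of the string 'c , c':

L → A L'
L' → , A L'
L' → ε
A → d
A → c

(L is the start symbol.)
Stack is shown with the top on the left.

Stack     Input    Action
-------------------------
L $       c , c $  output L → A L'
A L' $    c , c $  output A → c
c L' $    c , c $  match 'c'
L' $      , c $    output L' → , A L'
, A L' $  , c $    match ','
A L' $    c $      output A → c
c L' $    c $      match 'c'
L' $      $        output L' → ε
$         $        accept

The string is accepted.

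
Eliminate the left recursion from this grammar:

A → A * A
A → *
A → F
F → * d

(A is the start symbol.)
A → * A'
A → F A'
A' → * A A'
A' → ε
F → * d

A is directly left-recursive. The standard transformation for
  A → A α₁ | ... | A α_m | β₁ | ... | β_n
is
  A  → β₁ A' | ... | β_n A'
  A' → α₁ A' | ... | α_m A' | ε

A → * becomes A → * A'
A → F becomes A → F A'
A → A * A becomes A' → * A A'
Add A' → ε

Productions for other non-terminals are unchanged:
  F → * d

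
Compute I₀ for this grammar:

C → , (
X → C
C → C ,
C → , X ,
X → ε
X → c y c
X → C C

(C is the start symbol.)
{ [C → . , (], [C → . , X ,], [C → . C ,], [C' → . C] }

First, augment the grammar with C' → C
I₀ = CLOSURE({ [C' → . C] }):
  [C' → . C] has the dot before C: add [C → . , (], [C → . C ,], [C → . , X ,]
No further items can be added.

I₀ = { [C → . , (], [C → . , X ,], [C → . C ,], [C' → . C] }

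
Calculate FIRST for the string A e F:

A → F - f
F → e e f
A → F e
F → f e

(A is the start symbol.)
FIRST sets of the non-terminals involved (from the grammar, by fixed-point iteration):
  FIRST(A) = { 'e', 'f' }

To compute FIRST(A e F), process the symbols left to right:
Symbol A is a non-terminal. Add FIRST(A) \ {ε} = { 'e', 'f' }
A is not nullable (ε ∉ FIRST(A)), so stop here.
FIRST(A e F) = { 'e', 'f' }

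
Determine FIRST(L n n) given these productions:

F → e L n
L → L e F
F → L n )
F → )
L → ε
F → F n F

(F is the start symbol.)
{ 'e', 'n' }

FIRST sets of the non-terminals involved (from the grammar, by fixed-point iteration):
  FIRST(L) = { 'e', ε }

To compute FIRST(L n n), process the symbols left to right:
Symbol L is a non-terminal. Add FIRST(L) \ {ε} = { 'e' }
L is nullable (ε ∈ FIRST(L)), continue to the next symbol.
Symbol n is a terminal. Add 'n' and stop.
FIRST(L n n) = { 'e', 'n' }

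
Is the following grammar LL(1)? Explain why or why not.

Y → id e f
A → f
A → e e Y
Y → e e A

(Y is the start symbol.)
For Y:
  PREDICT(Y → id e f) = { 'id' }
  PREDICT(Y → e e A) = { 'e' }
For A:
  PREDICT(A → f) = { 'f' }
  PREDICT(A → e e Y) = { 'e' }

All predict sets are disjoint. The grammar IS LL(1).

Answer: Yes, the grammar is LL(1).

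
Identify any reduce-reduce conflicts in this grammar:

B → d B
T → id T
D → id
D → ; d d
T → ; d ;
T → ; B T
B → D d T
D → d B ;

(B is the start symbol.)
No reduce-reduce conflicts

A reduce-reduce conflict occurs when an LR(0) state has two complete items [A → α .] and [B → β .] — both call for a reduction, and with no lookahead the parser cannot choose between them.

Augment with B' → B and build the canonical LR(0) collection (I0 = CLOSURE({[B' → . B]}), then GOTO on every symbol after a dot until no new states appear). It has 19 states:
  I0: { [B → . D d T], [B → . d B], [B' → . B], [D → . ; d d], [D → . d B ;], [D → . id] }  — shift
  I1: { [D → ; . d d] }  — shift
  I2: { [B' → B .] }  — accept
  I3: { [B → D . d T] }  — shift
  I4: { [B → . D d T], [B → . d B], [B → d . B], [D → . ; d d], [D → . d B ;], [D → . id], [D → d . B ;] }  — shift
  I5: { [D → id .] }  — reduce
  I6: { [B → d B .], [D → d B . ;] }  — shift, reduce
  I7: { [D → d B ; .] }  — reduce
  I8: { [B → D d . T], [T → . ; B T], [T → . ; d ;], [T → . id T] }  — shift
  I9: { [B → . D d T], [B → . d B], [D → . ; d d], [D → . d B ;], [D → . id], [T → ; . B T], [T → ; . d ;] }  — shift
  I10: { [B → D d T .] }  — reduce
  I11: { [T → . ; B T], [T → . ; d ;], [T → . id T], [T → id . T] }  — shift
  I12: { [T → id T .] }  — reduce
  I13: { [T → . ; B T], [T → . ; d ;], [T → . id T], [T → ; B . T] }  — shift
  I14: { [B → . D d T], [B → . d B], [B → d . B], [D → . ; d d], [D → . d B ;], [D → . id], [D → d . B ;], [T → ; d . ;] }  — shift
  I15: { [D → ; . d d], [T → ; d ; .] }  — shift, reduce
  I16: { [D → ; d . d] }  — shift
  I17: { [D → ; d d .] }  — reduce
  I18: { [T → ; B T .] }  — reduce

No state contains more than one complete item.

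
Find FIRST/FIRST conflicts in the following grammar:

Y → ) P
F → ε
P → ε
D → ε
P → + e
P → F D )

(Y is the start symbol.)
No FIRST/FIRST conflicts.

FIRST sets of the non-terminals at (or reachable through a nullable prefix from) the front of some alternative:
  FIRST(F) = { ε }
  FIRST(D) = { ε }

Productions for P:
  P → ε: FIRST = { ε }
  P → + e: FIRST = { '+' }
  P → F D ): FIRST = { ')' }
Y, F, D have only one production, so no FIRST/FIRST conflict is possible there.

All alternatives of each non-terminal have pairwise disjoint FIRST sets.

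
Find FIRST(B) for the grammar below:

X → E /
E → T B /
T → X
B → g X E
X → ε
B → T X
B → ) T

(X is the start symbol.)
To compute FIRST(B), examine every production with B on the left-hand side, reading each right-hand side left to right until a non-nullable symbol is reached.

FIRST sets of the other non-terminals involved (by the same procedure, iterated to a fixed point):
  FIRST(T) = { ')', '/', 'g', ε }
  FIRST(X) = { ')', '/', 'g', ε }

From B → g X E:
  - g is a terminal: add 'g' and stop
From B → T X:
  - T is a non-terminal: add FIRST(T) \ {ε} = { ')', '/', 'g' }
    T is nullable, so continue to the next symbol
  - X is a non-terminal: add FIRST(X) \ {ε} = { ')', '/', 'g' }
    X is nullable and nothing follows, so the whole right-hand side can vanish: ε ∈ FIRST(B)
From B → ) T:
  - ')' is a terminal: add ')' and stop

Collecting: FIRST(B) = { ')', '/', 'g', ε }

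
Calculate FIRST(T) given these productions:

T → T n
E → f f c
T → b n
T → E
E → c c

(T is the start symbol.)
{ 'b', 'c', 'f' }

To compute FIRST(T), examine every production with T on the left-hand side, reading each right-hand side left to right until a non-nullable symbol is reached.

FIRST sets of the other non-terminals involved (by the same procedure, iterated to a fixed point):
  FIRST(E) = { 'c', 'f' }

From T → T n:
  - T is the symbol being defined: contributes nothing new
    T is not nullable, so stop
From T → b n:
  - b is a terminal: add 'b' and stop
From T → E:
  - E is a non-terminal: add FIRST(E) \ {ε} = { 'c', 'f' }
    E is not nullable, so stop

Collecting: FIRST(T) = { 'b', 'c', 'f' }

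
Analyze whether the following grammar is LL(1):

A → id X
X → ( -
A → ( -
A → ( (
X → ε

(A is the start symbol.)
A grammar is LL(1) if for each non-terminal N with multiple productions, the predict sets of those productions are pairwise disjoint, where PREDICT(N → α) = (FIRST(α) \ {ε}) ∪ (FOLLOW(N) if α ⇒* ε).

Relevant sets:
  FOLLOW(X) = { $ }

For A:
  PREDICT(A → id X) = { 'id' }
  PREDICT(A → '(' '-') = { '(' }
  PREDICT(A → '(' '(') = { '(' }
For X:
  PREDICT(X → '(' '-') = { '(' }
  PREDICT(X → ε) = { $ }

Conflict found: Predict set conflict for A: { '(' }
The grammar is NOT LL(1).

Answer: No. Predict set conflict for A: { '(' }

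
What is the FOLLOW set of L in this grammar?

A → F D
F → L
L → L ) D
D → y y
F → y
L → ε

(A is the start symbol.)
To compute FOLLOW(L), find every occurrence of L on a right-hand side N → α L β: add FIRST(β) \ {ε}, and if β is empty or nullable also add FOLLOW(N). Iterate to a fixed point.

In F → L: L is at the end, add FOLLOW(F)
In L → L ) D: L is followed by ')' D, add FIRST(')' D) \ {ε} = { ')' }

The FOLLOW sets referred to above (computed the same way, to a fixed point):
  FOLLOW(F) = { 'y' }

Taking the union: FOLLOW(L) = { ')', 'y' }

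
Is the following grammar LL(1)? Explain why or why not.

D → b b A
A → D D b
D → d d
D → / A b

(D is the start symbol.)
Yes, the grammar is LL(1).

A grammar is LL(1) if for each non-terminal N with multiple productions, the predict sets of those productions are pairwise disjoint, where PREDICT(N → α) = (FIRST(α) \ {ε}) ∪ (FOLLOW(N) if α ⇒* ε).

For D:
  PREDICT(D → b b A) = { 'b' }
  PREDICT(D → d d) = { 'd' }
  PREDICT(D → '/' A b) = { '/' }
A has a single production, so nothing to check there.

All predict sets are disjoint. The grammar IS LL(1).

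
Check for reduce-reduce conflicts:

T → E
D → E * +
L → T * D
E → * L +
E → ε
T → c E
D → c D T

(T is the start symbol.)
A reduce-reduce conflict occurs when an LR(0) state has two complete items [A → α .] and [B → β .] — both call for a reduction, and with no lookahead the parser cannot choose between them.

Augment with T' → T and build the canonical LR(0) collection (I0 = CLOSURE({[T' → . T]}), then GOTO on every symbol after a dot until no new states appear). It has 17 states:
  I0: { [E → . * L +], [E → .], [T → . E], [T → . c E], [T' → . T] }  — shift, reduce
  I1: { [E → * . L +], [E → . * L +], [E → .], [L → . T * D], [T → . E], [T → . c E] }  — shift, reduce
  I2: { [T → E .] }  — reduce
  I3: { [T' → T .] }  — accept
  I4: { [E → . * L +], [E → .], [T → c . E] }  — shift, reduce
  I5: { [T → c E .] }  — reduce
  I6: { [E → * L . +] }  — shift
  I7: { [L → T . * D] }  — shift
  I8: { [D → . E * +], [D → . c D T], [E → . * L +], [E → .], [L → T * . D] }  — shift, reduce
  I9: { [L → T * D .] }  — reduce
  I10: { [D → E . * +] }  — shift
  I11: { [D → . E * +], [D → . c D T], [D → c . D T], [E → . * L +], [E → .] }  — shift, reduce
  I12: { [D → c D . T], [E → . * L +], [E → .], [T → . E], [T → . c E] }  — shift, reduce
  I13: { [D → c D T .] }  — reduce
  I14: { [D → E * . +] }  — shift
  I15: { [D → E * + .] }  — reduce
  I16: { [E → * L + .] }  — reduce

No state contains more than one complete item.

Answer: No reduce-reduce conflicts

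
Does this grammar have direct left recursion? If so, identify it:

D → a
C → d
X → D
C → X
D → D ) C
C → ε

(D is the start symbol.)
Yes, D is left-recursive

Direct left recursion occurs when N → N α for some non-terminal N (the right-hand side begins with the left-hand side itself).

D → a: starts with a
C → d: starts with d
X → D: starts with D
C → X: starts with X
D → D ) C: LEFT RECURSIVE (starts with D)
C → ε: starts with ε

The grammar has direct left recursion on: D.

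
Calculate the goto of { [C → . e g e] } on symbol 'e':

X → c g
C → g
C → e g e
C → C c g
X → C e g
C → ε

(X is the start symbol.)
{ [C → e . g e] }

GOTO(I, 'e') = CLOSURE({ [A → αX.β] : [A → α.Xβ] ∈ I, X = 'e' })

Items with dot before 'e', with the dot advanced:
  [C → . e g e] → [C → e . g e]
Closure adds nothing (no advanced item has the dot before a non-terminal).

GOTO = { [C → e . g e] }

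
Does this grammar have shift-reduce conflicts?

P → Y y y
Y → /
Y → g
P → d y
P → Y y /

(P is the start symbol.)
No shift-reduce conflicts

Augment with P' → P and build the canonical LR(0) collection (I0 = CLOSURE({[P' → . P]}), then GOTO on every symbol after a dot until no new states appear). It has 10 states:
  I0: { [P → . Y y /], [P → . Y y y], [P → . d y], [P' → . P], [Y → . /], [Y → . g] }  — shift
  I1: { [Y → / .] }  — reduce
  I2: { [P' → P .] }  — accept
  I3: { [P → Y . y /], [P → Y . y y] }  — shift
  I4: { [P → d . y] }  — shift
  I5: { [Y → g .] }  — reduce
  I6: { [P → d y .] }  — reduce
  I7: { [P → Y y . /], [P → Y y . y] }  — shift
  I8: { [P → Y y / .] }  — reduce
  I9: { [P → Y y y .] }  — reduce

No state contains both a complete item and a shift item.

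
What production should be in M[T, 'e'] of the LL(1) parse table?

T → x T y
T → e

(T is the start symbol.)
T → e

To find M[T, 'e'], we find productions for T where 'e' is in the predict set (PREDICT(N → α) = (FIRST(α) \ {ε}) ∪ (FOLLOW(N) if α ⇒* ε)).

T → x T y: PREDICT = { 'x' }
T → e: PREDICT = { 'e' }
  'e' is in predict set, so this production goes in M[T, 'e']

M[T, 'e'] = T → e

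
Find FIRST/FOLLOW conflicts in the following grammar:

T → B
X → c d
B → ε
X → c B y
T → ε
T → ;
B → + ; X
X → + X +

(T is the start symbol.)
A FIRST/FOLLOW conflict occurs when a non-terminal N has a nullable alternative N → β (β ⇒* ε) and another alternative N → α with FIRST(α) ∩ FOLLOW(N) ≠ ∅: on such a lookahead the parser cannot decide between expanding α and letting N vanish via β.

Nullable non-terminals: B, T.
FIRST sets used below: FIRST(B) = { '+', ε }

B: nullable alternative(s) B → ε; FOLLOW(B) = { $, 'y' }
  B → ε: FIRST \ {ε} = { } — this is the only nullable alternative, skip
  B → + ; X: FIRST \ {ε} = { '+' } — disjoint from FOLLOW(B)

T: nullable alternative(s) T → B, T → ε; FOLLOW(T) = { $ }
  T → B: FIRST \ {ε} = { '+' } — disjoint from FOLLOW(T)
  T → ε: FIRST \ {ε} = { } — disjoint from FOLLOW(T)
  T → ;: FIRST \ {ε} = { ';' } — disjoint from FOLLOW(T)

X has no nullable alternative, so no FIRST/FOLLOW check is needed there.

No FIRST/FOLLOW conflicts found.

Answer: No FIRST/FOLLOW conflicts.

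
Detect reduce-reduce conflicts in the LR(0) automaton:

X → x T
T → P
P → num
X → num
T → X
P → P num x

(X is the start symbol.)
Augment with X' → X and build the canonical LR(0) collection (I0 = CLOSURE({[X' → . X]}), then GOTO on every symbol after a dot until no new states appear). It has 10 states:
  I0: { [X → . num], [X → . x T], [X' → . X] }  — shift
  I1: { [X' → X .] }  — accept
  I2: { [X → num .] }  — reduce
  I3: { [P → . P num x], [P → . num], [T → . P], [T → . X], [X → . num], [X → . x T], [X → x . T] }  — shift
  I4: { [P → P . num x], [T → P .] }  — shift, reduce
  I5: { [X → x T .] }  — reduce
  I6: { [T → X .] }  — reduce
  I7: { [P → num .], [X → num .] }  — 2 reduces
  I8: { [P → P num . x] }  — shift
  I9: { [P → P num x .] }  — reduce

I7 contains complete items [P → num .], [X → num .] — reduce-reduce conflict.

Answer: Yes — I7: [P → num .] vs [X → num .]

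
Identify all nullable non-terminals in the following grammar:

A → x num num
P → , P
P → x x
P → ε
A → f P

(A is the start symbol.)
{ 'P' }

A non-terminal is nullable if it can derive ε (the empty string): either it has an ε-production, or it has a production whose right-hand side consists entirely of nullable non-terminals.

ε-productions: P → ε
So P is immediately nullable.
No further non-terminal can be added: every production for the remaining non-terminals contains a terminal or a non-nullable non-terminal.
Nullable = { 'P' }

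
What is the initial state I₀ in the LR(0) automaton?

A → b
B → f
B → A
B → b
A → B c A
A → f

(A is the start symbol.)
{ [A → . B c A], [A → . b], [A → . f], [A' → . A], [B → . A], [B → . b], [B → . f] }

First, augment the grammar with A' → A
I₀ = CLOSURE({ [A' → . A] }):
  [A' → . A] has the dot before A: add [A → . b], [A → . B c A], [A → . f]
  [A → . B c A] has the dot before B: add [B → . f], [B → . A], [B → . b]
No further items can be added.

I₀ = { [A → . B c A], [A → . b], [A → . f], [A' → . A], [B → . A], [B → . b], [B → . f] }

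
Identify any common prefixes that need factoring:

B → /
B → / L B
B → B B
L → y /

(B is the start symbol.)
Left-factoring is needed when two productions for the same non-terminal
share a common prefix on the right-hand side.

Productions for B:
  B → /
  B → / L B
  B → B B

Found common prefix '/' in productions for B

Answer: Yes, B has productions with common prefix '/'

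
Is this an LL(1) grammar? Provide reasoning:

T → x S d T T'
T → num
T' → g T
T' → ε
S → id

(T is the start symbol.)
No. Predict set conflict for T': { 'g' }

A grammar is LL(1) if for each non-terminal N with multiple productions, the predict sets of those productions are pairwise disjoint, where PREDICT(N → α) = (FIRST(α) \ {ε}) ∪ (FOLLOW(N) if α ⇒* ε).

Relevant sets:
  FOLLOW(T') = { $, 'g' }

For T:
  PREDICT(T → x S d T T') = { 'x' }
  PREDICT(T → num) = { 'num' }
For T':
  PREDICT(T' → g T) = { 'g' }
  PREDICT(T' → ε) = { $, 'g' }
S has a single production, so nothing to check there.

Conflict found: Predict set conflict for T': { 'g' }
The grammar is NOT LL(1).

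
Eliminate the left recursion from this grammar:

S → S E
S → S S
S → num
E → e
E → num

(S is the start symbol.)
S is directly left-recursive. The standard transformation for
  A → A α₁ | ... | A α_m | β₁ | ... | β_n
is
  A  → β₁ A' | ... | β_n A'
  A' → α₁ A' | ... | α_m A' | ε

S → num becomes S → num S'
S → S E becomes S' → E S'
S → S S becomes S' → S S'
Add S' → ε

Productions for other non-terminals are unchanged:
  E → e
  E → num

Resulting grammar:
S → num S'
S' → E S'
S' → S S'
S' → ε
E → e
E → num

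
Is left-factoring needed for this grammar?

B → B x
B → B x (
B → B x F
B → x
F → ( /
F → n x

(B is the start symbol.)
Yes, B has productions with common prefix 'B x'

Left-factoring is needed when two productions for the same non-terminal
share a common prefix on the right-hand side.

Productions for B:
  B → B x
  B → B x (
  B → B x F
  B → x
Productions for F:
  F → ( /
  F → n x

Found common prefix 'B x' in productions for B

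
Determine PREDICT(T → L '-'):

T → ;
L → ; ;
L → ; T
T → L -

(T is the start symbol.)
{ ';' }

PREDICT(T → L '-') = (FIRST(RHS) \ {ε}) ∪ (FOLLOW(T) if ε ∈ FIRST(RHS), i.e. RHS ⇒* ε)
FIRST(L) = { ';' }
FIRST(L '-') = { ';' }
ε ∉ FIRST(L '-'), so FOLLOW(T) is not added.
PREDICT(T → L '-') = { ';' }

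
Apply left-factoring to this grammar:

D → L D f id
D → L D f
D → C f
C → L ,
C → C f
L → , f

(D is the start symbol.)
D → L D f D'
D' → id
D' → ε
D → C f
C → L ,
C → C f
L → , f

Left-factoring transforms A → αβ₁ | αβ₂ into A → αA' and A' → β₁ | β₂
(α is the longest common prefix among the alternatives). Repeat until
no nonterminal has two alternatives with a common prefix.

Round 1: D has alternatives sharing prefix 'L D f'. Introduce D': D → L D f D'
  Add: D' → id
  Add: D' → ε

No remaining common prefixes — done.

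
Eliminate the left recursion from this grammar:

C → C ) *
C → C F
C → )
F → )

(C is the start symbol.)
C is directly left-recursive. The standard transformation for
  A → A α₁ | ... | A α_m | β₁ | ... | β_n
is
  A  → β₁ A' | ... | β_n A'
  A' → α₁ A' | ... | α_m A' | ε

C → ) becomes C → ) C'
C → C ) * becomes C' → ) * C'
C → C F becomes C' → F C'
Add C' → ε

Productions for other non-terminals are unchanged:
  F → )

Resulting grammar:
C → ) C'
C' → ) * C'
C' → F C'
C' → ε
F → )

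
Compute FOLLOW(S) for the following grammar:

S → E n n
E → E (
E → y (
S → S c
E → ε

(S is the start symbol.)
S is the start symbol, so $ ∈ FOLLOW(S).
In S → S c: S is followed by c, add FIRST(c) \ {ε} = { 'c' }

Taking the union: FOLLOW(S) = { $, 'c' }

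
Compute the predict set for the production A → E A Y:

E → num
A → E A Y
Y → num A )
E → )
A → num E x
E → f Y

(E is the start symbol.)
{ ')', 'f', 'num' }

PREDICT(A → E A Y) = (FIRST(RHS) \ {ε}) ∪ (FOLLOW(A) if ε ∈ FIRST(RHS), i.e. RHS ⇒* ε)
FIRST(E) = { ')', 'f', 'num' }
FIRST(E A Y) = { ')', 'f', 'num' }
ε ∉ FIRST(E A Y), so FOLLOW(A) is not added.
PREDICT(A → E A Y) = { ')', 'f', 'num' }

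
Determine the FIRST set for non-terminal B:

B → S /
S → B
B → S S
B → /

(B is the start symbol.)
{ '/' }

To compute FIRST(B), examine every production with B on the left-hand side, reading each right-hand side left to right until a non-nullable symbol is reached.

FIRST sets of the other non-terminals involved (by the same procedure, iterated to a fixed point):
  FIRST(S) = { '/' }

From B → S /:
  - S is a non-terminal: add FIRST(S) \ {ε} = { '/' }
    S is not nullable, so stop
From B → S S:
  - S is a non-terminal: add FIRST(S) \ {ε} = { '/' }
    S is not nullable, so stop
From B → /:
  - '/' is a terminal: add '/' and stop

Collecting: FIRST(B) = { '/' }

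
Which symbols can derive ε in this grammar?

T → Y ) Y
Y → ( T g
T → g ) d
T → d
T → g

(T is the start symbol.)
A non-terminal is nullable if it can derive ε (the empty string): either it has an ε-production, or it has a production whose right-hand side consists entirely of nullable non-terminals.

There are no ε-productions, so no non-terminal can derive ε.
No non-terminals are nullable.

Answer: None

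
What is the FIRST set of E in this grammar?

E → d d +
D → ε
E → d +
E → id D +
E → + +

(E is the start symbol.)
To compute FIRST(E), examine every production with E on the left-hand side, reading each right-hand side left to right until a non-nullable symbol is reached.

From E → d d +:
  - d is a terminal: add 'd' and stop
From E → d +:
  - d is a terminal: add 'd' and stop
From E → id D +:
  - id is a terminal: add 'id' and stop
From E → + +:
  - '+' is a terminal: add '+' and stop

Collecting: FIRST(E) = { '+', 'd', 'id' }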